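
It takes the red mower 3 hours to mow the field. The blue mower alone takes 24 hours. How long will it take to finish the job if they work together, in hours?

8/3 hours

Combined rate: 1/3 + 1/24 = (8 + 1)/24 = 9/24 = 3/8 per hour.
Time = 1 ÷ (3/8) = 8/3 hours.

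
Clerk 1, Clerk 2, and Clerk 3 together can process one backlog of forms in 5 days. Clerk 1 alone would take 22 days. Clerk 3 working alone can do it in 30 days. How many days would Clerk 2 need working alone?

33/4 days

Combined rate is 1/5 per day.
Known contribution: 1/22 + 1/30 = (15 + 11)/330 = 26/330 = 13/165 per day.
So Clerk 2's rate is 1/5 − 13/165 = 4/33, meaning 33/4 days alone.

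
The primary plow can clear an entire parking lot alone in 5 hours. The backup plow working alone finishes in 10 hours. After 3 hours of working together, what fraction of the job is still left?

Combined rate: 1/5 + 1/10 = (2 + 1)/10 = 3/10 per hour.
In 3 hours they complete 3·3/10 = 9/10 of the job.
So 1/10 remains.

1/10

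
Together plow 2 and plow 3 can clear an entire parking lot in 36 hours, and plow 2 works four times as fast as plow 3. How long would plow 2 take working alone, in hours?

Let plow 3's rate be r; then plow 2's rate is 4r, so together (4 + 1)r = 5r = 1/36.
Thus r = 1/180 per hour.
Plow 3 alone: 180 hours; plow 2 alone: 45 hours.

45 hours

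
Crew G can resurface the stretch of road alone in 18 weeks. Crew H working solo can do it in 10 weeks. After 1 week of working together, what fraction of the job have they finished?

7/45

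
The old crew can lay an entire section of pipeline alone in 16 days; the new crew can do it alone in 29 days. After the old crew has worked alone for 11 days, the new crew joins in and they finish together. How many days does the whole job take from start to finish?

In 11 days the old crew does 11/16 of the job, leaving 5/16.
The old crew and the new crew together work at 45/464 per day, so finishing takes 5/16 ÷ 45/464 = 29/9 days.
Total time = 11 + 29/9 = 128/9 days.

128/9 days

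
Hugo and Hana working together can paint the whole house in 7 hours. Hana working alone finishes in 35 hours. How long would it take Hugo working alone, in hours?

35/4 hours

Combined rate is 1/7 per hour.
Known contribution: 1/35 per hour.
So Hugo's rate is 1/7 − 1/35 = 4/35, meaning 35/4 hours alone.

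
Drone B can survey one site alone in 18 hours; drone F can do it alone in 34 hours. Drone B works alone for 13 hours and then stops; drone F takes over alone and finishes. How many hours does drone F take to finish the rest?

In 13 hours drone B does 13/18 of the job, leaving 5/18.
Drone F works at 1/34 per hour, so finishing takes 5/18 ÷ 1/34 = 85/9 hours.

85/9 hours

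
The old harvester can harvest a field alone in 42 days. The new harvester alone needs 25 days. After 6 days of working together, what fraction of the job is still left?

108/175

Combined rate: 1/42 + 1/25 = (25 + 42)/1050 = 67/1050 per day.
In 6 days they complete 6·67/1050 = 67/175 of the job.
So 108/175 remains.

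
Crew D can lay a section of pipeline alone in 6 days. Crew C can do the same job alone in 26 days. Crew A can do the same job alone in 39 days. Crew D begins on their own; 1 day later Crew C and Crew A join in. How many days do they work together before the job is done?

In the first 1 day Crew D alone does 1/6 of the job, leaving 5/6.
Once everyone is working, combined rate: 1/6 + 1/26 + 1/39 = (13 + 3 + 2)/78 = 18/78 = 3/13 per day.
Remaining 5/6 at 3/13 per day takes 65/18 days.

65/18 days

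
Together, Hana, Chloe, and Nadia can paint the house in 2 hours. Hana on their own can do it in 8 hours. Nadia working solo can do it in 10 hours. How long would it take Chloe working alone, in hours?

Combined rate is 1/2 per hour.
Known contribution: 1/8 + 1/10 = (5 + 4)/40 = 9/40 per hour.
So Chloe's rate is 1/2 − 9/40 = 11/40, meaning 40/11 hours alone.

40/11 hours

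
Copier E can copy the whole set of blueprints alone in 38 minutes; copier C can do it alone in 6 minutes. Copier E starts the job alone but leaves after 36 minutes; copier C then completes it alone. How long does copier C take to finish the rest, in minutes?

In 36 minutes copier E does 36/38 = 18/19 of the job, leaving 1/19.
Copier C works at 1/6 per minute, so finishing takes 1/19 ÷ 1/6 = 6/19 minutes.

6/19 minutes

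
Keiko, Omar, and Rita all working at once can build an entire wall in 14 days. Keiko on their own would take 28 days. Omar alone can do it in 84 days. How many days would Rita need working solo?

Combined rate is 1/14 per day.
Known contribution: 1/28 + 1/84 = (3 + 1)/84 = 4/84 = 1/21 per day.
So Rita's rate is 1/14 − 1/21 = 1/42, meaning 42 days alone.

42 days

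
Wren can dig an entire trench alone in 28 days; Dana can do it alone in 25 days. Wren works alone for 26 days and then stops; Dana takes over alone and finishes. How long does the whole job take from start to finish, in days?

389/14 days

In 26 days Wren does 26/28 = 13/14 of the job, leaving 1/14.
Dana works at 1/25 per day, so finishing takes 1/14 ÷ 1/25 = 25/14 days.
Total time = 26 + 25/14 = 389/14 days.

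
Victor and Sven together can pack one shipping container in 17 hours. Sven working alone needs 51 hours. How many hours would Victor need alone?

51/2 hours

Combined rate is 1/17 per hour.
Known contribution: 1/51 per hour.
So Victor's rate is 1/17 − 1/51 = 2/51, meaning 51/2 hours alone.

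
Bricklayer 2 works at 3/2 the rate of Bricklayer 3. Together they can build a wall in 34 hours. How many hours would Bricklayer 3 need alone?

Let Bricklayer 3's rate be r; then Bricklayer 2's rate is (3/2)r, so together (3/2 + 1)r = (5/2)r = 1/34.
Thus r = 1/85 per hour.
Bricklayer 3 alone: 85 hours; Bricklayer 2 alone: 170/3 hours.

85 hours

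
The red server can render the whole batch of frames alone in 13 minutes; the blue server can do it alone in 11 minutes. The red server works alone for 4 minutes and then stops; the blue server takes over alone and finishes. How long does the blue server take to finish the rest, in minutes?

99/13 minutes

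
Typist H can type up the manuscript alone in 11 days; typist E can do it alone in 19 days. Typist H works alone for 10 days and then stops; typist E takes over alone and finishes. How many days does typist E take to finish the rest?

19/11 days

In 10 days typist H does 10/11 of the job, leaving 1/11.
Typist E works at 1/19 per day, so finishing takes 1/11 ÷ 1/19 = 19/11 days.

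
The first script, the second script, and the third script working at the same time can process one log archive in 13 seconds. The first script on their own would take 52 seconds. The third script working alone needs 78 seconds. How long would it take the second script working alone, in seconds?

156/7 seconds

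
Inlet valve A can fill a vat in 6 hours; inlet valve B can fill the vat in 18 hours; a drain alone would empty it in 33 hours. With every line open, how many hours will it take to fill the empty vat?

Net rate = 1/6 + 1/18 − 1/33 = (33 + 11 − 6)/198 = 38/198 = 19/99 per hour.
Filling time = 1 ÷ (19/99) = 99/19 hours.

99/19 hours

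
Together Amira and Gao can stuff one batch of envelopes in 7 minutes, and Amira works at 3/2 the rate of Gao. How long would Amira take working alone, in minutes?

Let Gao's rate be r; then Amira's rate is (3/2)r, so together (3/2 + 1)r = (5/2)r = 1/7.
Thus r = 2/35 per minute.
Gao alone: 35/2 minutes; Amira alone: 35/3 minutes.

35/3 minutes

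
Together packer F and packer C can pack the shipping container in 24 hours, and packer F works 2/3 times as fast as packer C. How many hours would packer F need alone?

60 hours

Let packer C's rate be r; then packer F's rate is (2/3)r, so together (2/3 + 1)r = (5/3)r = 1/24.
Thus r = 1/40 per hour.
Packer C alone: 40 hours; packer F alone: 60 hours.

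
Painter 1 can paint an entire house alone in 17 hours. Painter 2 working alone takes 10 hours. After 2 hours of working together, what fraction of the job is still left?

58/85

Combined rate: 1/17 + 1/10 = (10 + 17)/170 = 27/170 per hour.
In 2 hours they complete 2·27/170 = 27/85 of the job.
So 58/85 remains.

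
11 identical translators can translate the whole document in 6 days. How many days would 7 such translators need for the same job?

Total work is 11·6 = 66 translator-days.
With 7 translators: 66/7 days.

66/7 days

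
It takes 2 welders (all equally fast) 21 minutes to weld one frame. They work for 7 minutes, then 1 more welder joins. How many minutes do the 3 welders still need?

One welder does 1/42 of the job per minute.
After 7 minutes with 2 welders, 1/3 is done (2/3 left).
With 3 welders the rate is 3/42 = 1/14, so the rest takes 2/3 ÷ 1/14 = 28/3 minutes.

28/3 minutes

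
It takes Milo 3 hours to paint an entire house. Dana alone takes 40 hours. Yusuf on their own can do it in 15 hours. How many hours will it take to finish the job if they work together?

40/17 hours

Combined rate: 1/3 + 1/40 + 1/15 = (40 + 3 + 8)/120 = 51/120 = 17/40 per hour.
Time = 1 ÷ (17/40) = 40/17 hours.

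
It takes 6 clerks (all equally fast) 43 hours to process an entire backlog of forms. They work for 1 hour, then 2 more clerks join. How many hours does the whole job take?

One clerk does 1/258 of the job per hour.
After 1 hour with 6 clerks, 1/43 is done (42/43 left).
With 8 clerks the rate is 8/258 = 4/129, so the rest takes 42/43 ÷ 4/129 = 63/2 hours.
Total = 1 + 63/2 = 65/2 hours.

65/2 hours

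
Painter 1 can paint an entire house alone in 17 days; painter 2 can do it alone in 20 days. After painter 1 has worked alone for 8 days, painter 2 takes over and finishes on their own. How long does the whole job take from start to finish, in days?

316/17 days

In 8 days painter 1 does 8/17 of the job, leaving 9/17.
Painter 2 works at 1/20 per day, so finishing takes 9/17 ÷ 1/20 = 180/17 days.
Total time = 8 + 180/17 = 316/17 days.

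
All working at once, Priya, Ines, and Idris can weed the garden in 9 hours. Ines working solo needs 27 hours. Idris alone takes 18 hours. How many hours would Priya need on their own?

54 hours

Combined rate is 1/9 per hour.
Known contribution: 1/27 + 1/18 = (2 + 3)/54 = 5/54 per hour.
So Priya's rate is 1/9 − 5/54 = 1/54, meaning 54 hours alone.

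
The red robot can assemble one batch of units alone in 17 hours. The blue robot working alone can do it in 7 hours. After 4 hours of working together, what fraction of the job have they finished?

96/119

Combined rate: 1/17 + 1/7 = (7 + 17)/119 = 24/119 per hour.
In 4 hours they complete 4·24/119 = 96/119 of the job.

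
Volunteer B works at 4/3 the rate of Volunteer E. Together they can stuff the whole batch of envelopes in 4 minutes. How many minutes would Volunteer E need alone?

28/3 minutes

Let Volunteer E's rate be r; then Volunteer B's rate is (4/3)r, so together (4/3 + 1)r = (7/3)r = 1/4.
Thus r = 3/28 per minute.
Volunteer E alone: 28/3 minutes; Volunteer B alone: 7 minutes.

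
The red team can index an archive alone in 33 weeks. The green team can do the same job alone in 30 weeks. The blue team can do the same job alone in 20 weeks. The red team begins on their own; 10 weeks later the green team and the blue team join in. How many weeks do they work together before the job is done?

In the first 10 weeks the red team alone does 10/33 of the job, leaving 23/33.
Once everyone is working, combined rate: 1/33 + 1/30 + 1/20 = (20 + 22 + 33)/660 = 75/660 = 5/44 per week.
Remaining 23/33 at 5/44 per week takes 92/15 weeks.

92/15 weeks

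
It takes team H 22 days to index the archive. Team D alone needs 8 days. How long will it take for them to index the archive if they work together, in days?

88/15 days

With two workers the combined time is the product over the sum: 22·8/(22+8) = 176/30 = 88/15 days.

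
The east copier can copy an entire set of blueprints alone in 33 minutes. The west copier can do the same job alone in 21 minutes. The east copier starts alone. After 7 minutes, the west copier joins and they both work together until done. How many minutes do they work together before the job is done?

In the first 7 minutes the east copier alone does 7/33 of the job, leaving 26/33.
Once everyone is working, combined rate: 1/33 + 1/21 = (7 + 11)/231 = 18/231 = 6/77 per minute.
Remaining 26/33 at 6/77 per minute takes 91/9 minutes.

91/9 minutes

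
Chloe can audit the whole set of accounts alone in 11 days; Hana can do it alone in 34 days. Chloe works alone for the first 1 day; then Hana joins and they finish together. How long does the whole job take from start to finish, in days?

77/9 days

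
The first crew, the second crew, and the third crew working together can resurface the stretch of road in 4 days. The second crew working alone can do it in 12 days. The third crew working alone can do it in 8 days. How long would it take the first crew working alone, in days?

Combined rate is 1/4 per day.
Known contribution: 1/12 + 1/8 = (2 + 3)/24 = 5/24 per day.
So the first crew's rate is 1/4 − 5/24 = 1/24, meaning 24 days alone.

24 days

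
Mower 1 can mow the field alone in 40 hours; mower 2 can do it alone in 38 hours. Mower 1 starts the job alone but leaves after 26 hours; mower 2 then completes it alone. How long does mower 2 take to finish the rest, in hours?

In 26 hours mower 1 does 26/40 = 13/20 of the job, leaving 7/20.
Mower 2 works at 1/38 per hour, so finishing takes 7/20 ÷ 1/38 = 133/10 hours.

133/10 hours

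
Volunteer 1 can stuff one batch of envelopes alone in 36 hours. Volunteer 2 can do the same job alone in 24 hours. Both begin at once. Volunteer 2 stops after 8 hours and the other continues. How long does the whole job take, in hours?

24 hours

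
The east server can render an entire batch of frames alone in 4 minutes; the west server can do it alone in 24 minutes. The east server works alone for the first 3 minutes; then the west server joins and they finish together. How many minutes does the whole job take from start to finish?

27/7 minutes

In 3 minutes the east server does 3/4 of the job, leaving 1/4.
The east server and the west server together work at 7/24 per minute, so finishing takes 1/4 ÷ 7/24 = 6/7 minutes.
Total time = 3 + 6/7 = 27/7 minutes.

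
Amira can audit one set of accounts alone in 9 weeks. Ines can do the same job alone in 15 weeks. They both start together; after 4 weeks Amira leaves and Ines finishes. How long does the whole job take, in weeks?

In the first 4 weeks the combined rate is 8/45, so 32/45 of the job is done, leaving 13/45.
After Amira leaves the rate is 1/15 per week; the remaining 13/45 takes 13/3 weeks.
Total = 4 + 13/3 = 25/3 weeks.

25/3 weeks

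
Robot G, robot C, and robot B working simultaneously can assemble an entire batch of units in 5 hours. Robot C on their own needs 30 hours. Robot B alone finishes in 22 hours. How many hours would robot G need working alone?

33/4 hours

Combined rate is 1/5 per hour.
Known contribution: 1/30 + 1/22 = (11 + 15)/330 = 26/330 = 13/165 per hour.
So robot G's rate is 1/5 − 13/165 = 4/33, meaning 33/4 hours alone.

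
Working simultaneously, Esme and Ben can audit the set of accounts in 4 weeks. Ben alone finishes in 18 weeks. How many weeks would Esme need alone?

36/7 weeks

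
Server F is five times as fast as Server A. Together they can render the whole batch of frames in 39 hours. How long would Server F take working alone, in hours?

234/5 hours

Let Server A's rate be r; then Server F's rate is 5r, so together (5 + 1)r = 6r = 1/39.
Thus r = 1/234 per hour.
Server A alone: 234 hours; Server F alone: 234/5 hours.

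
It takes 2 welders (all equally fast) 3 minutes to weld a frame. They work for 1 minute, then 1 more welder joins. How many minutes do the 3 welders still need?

One welder does 1/6 of the job per minute.
After 1 minute with 2 welders, 1/3 is done (2/3 left).
With 3 welders the rate is 3/6 = 1/2, so the rest takes 2/3 ÷ 1/2 = 4/3 minutes.

4/3 minutes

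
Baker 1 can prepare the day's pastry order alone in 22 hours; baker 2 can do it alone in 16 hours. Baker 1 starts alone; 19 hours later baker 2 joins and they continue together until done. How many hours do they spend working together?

In 19 hours baker 1 does 19/22 of the job, leaving 3/22.
Baker 1 and baker 2 together work at 19/176 per hour, so finishing takes 3/22 ÷ 19/176 = 24/19 hours.

24/19 hours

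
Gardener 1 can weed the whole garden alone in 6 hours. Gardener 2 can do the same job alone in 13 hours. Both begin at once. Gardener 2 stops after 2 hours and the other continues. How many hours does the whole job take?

In the first 2 hours the combined rate is 19/78, so 19/39 of the job is done, leaving 20/39.
After gardener 2 leaves the rate is 1/6 per hour; the remaining 20/39 takes 40/13 hours.
Total = 2 + 40/13 = 66/13 hours.

66/13 hours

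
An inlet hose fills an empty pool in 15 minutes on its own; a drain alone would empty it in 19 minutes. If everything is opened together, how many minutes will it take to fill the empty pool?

Net rate = 1/15 − 1/19 = (19 − 15)/285 = 4/285 per minute.
Filling time = 1 ÷ (4/285) = 285/4 minutes.

285/4 minutes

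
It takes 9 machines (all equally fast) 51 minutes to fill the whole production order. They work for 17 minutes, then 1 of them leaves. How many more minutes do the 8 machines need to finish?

One machine does 1/459 of the job per minute.
After 17 minutes with 9 machines, 1/3 is done (2/3 left).
With 8 machines the rate is 8/459, so the rest takes 2/3 ÷ 8/459 = 153/4 minutes.

153/4 minutes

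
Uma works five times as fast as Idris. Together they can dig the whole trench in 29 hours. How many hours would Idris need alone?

Let Idris's rate be r; then Uma's rate is 5r, so together (5 + 1)r = 6r = 1/29.
Thus r = 1/174 per hour.
Idris alone: 174 hours; Uma alone: 174/5 hours.

174 hours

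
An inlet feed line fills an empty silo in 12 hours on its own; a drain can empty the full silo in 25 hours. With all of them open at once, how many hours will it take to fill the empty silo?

Net rate = 1/12 − 1/25 = (25 − 12)/300 = 13/300 per hour.
Filling time = 1 ÷ (13/300) = 300/13 hours.

300/13 hours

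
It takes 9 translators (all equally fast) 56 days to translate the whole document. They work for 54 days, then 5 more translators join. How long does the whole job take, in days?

One translator does 1/504 of the job per day.
After 54 days with 9 translators, 27/28 is done (1/28 left).
With 14 translators the rate is 14/504 = 1/36, so the rest takes 1/28 ÷ 1/36 = 9/7 days.
Total = 54 + 9/7 = 387/7 days.

387/7 days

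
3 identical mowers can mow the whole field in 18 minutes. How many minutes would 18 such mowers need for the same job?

3 minutes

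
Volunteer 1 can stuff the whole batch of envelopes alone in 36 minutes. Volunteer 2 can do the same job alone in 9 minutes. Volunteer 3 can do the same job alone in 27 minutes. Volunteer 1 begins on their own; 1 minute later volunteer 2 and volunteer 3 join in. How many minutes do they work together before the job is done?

In the first 1 minute volunteer 1 alone does 1/36 of the job, leaving 35/36.
Once everyone is working, combined rate: 1/36 + 1/9 + 1/27 = (3 + 12 + 4)/108 = 19/108 per minute.
Remaining 35/36 at 19/108 per minute takes 105/19 minutes.

105/19 minutes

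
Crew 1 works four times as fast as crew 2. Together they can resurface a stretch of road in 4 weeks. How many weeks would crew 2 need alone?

Let crew 2's rate be r; then crew 1's rate is 4r, so together (4 + 1)r = 5r = 1/4.
Thus r = 1/20 per week.
Crew 2 alone: 20 weeks; crew 1 alone: 5 weeks.

20 weeks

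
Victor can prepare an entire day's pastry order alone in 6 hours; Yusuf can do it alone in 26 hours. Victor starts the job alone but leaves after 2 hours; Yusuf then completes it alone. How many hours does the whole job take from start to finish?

58/3 hours

In 2 hours Victor does 2/6 = 1/3 of the job, leaving 2/3.
Yusuf works at 1/26 per hour, so finishing takes 2/3 ÷ 1/26 = 52/3 hours.
Total time = 2 + 52/3 = 58/3 hours.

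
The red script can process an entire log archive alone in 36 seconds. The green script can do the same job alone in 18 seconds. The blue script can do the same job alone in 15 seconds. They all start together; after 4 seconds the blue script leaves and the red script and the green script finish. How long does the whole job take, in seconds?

44/5 seconds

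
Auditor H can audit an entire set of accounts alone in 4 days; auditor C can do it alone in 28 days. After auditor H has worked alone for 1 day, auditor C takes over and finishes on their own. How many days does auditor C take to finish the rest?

21 days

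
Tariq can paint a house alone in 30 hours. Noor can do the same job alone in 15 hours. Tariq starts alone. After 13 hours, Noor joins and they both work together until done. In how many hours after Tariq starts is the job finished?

In the first 13 hours Tariq alone does 13/30 of the job, leaving 17/30.
Once everyone is working, combined rate: 1/30 + 1/15 = (1 + 2)/30 = 3/30 = 1/10 per hour.
Remaining 17/30 at 1/10 per hour takes 17/3 hours.
Total from the start = 13 + 17/3 = 56/3 hours.

56/3 hours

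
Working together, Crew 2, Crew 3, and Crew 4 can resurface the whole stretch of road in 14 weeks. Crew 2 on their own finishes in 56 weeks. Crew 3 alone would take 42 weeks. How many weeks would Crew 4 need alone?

168/5 weeks

Combined rate is 1/14 per week.
Known contribution: 1/56 + 1/42 = (3 + 4)/168 = 7/168 = 1/24 per week.
So Crew 4's rate is 1/14 − 1/24 = 5/168, meaning 168/5 weeks alone.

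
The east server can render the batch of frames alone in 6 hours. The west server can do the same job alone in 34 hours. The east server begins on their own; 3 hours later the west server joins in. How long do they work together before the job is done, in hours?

51/20 hours

In the first 3 hours the east server alone does 3/6 = 1/2 of the job, leaving 1/2.
Once everyone is working, combined rate: 1/6 + 1/34 = (17 + 3)/102 = 20/102 = 10/51 per hour.
Remaining 1/2 at 10/51 per hour takes 51/20 hours.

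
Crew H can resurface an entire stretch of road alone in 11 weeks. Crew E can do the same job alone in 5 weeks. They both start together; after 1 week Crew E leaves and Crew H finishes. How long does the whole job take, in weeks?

44/5 weeks

In the first 1 week the combined rate is 16/55, so 16/55 of the job is done, leaving 39/55.
After Crew E leaves the rate is 1/11 per week; the remaining 39/55 takes 39/5 weeks.
Total = 1 + 39/5 = 44/5 weeks.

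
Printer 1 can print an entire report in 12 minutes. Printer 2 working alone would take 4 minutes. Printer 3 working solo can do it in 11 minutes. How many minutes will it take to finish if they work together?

Combined rate: 1/12 + 1/4 + 1/11 = (11 + 33 + 12)/132 = 56/132 = 14/33 per minute.
Time = 1 ÷ (14/33) = 33/14 minutes.

33/14 minutes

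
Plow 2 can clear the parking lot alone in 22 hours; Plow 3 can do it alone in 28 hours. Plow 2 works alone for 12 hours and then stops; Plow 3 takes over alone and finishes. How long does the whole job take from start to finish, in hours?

In 12 hours Plow 2 does 12/22 = 6/11 of the job, leaving 5/11.
Plow 3 works at 1/28 per hour, so finishing takes 5/11 ÷ 1/28 = 140/11 hours.
Total time = 12 + 140/11 = 272/11 hours.

272/11 hours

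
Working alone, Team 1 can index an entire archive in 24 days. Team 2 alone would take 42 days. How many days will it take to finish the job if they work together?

168/11 days

Combined rate: 1/24 + 1/42 = (7 + 4)/168 = 11/168 per day.
Time = 1 ÷ (11/168) = 168/11 days.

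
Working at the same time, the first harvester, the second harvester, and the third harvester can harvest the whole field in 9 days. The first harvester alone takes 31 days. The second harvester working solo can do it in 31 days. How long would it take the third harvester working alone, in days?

279/13 days

Combined rate is 1/9 per day.
Known contribution: 1/31 + 1/31 = (1 + 1)/31 = 2/31 per day.
So the third harvester's rate is 1/9 − 2/31 = 13/279, meaning 279/13 days alone.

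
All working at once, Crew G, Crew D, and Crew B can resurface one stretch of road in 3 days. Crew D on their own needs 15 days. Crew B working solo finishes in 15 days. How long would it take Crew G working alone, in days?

5 days

Combined rate is 1/3 per day.
Known contribution: 1/15 + 1/15 = (1 + 1)/15 = 2/15 per day.
So Crew G's rate is 1/3 − 2/15 = 1/5, meaning 5 days alone.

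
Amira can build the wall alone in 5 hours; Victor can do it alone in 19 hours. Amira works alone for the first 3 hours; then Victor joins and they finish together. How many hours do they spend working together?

19/12 hours

In 3 hours Amira does 3/5 of the job, leaving 2/5.
Amira and Victor together work at 24/95 per hour, so finishing takes 2/5 ÷ 24/95 = 19/12 hours.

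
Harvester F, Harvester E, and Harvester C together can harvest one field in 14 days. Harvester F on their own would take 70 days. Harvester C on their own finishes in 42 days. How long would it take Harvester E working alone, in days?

30 days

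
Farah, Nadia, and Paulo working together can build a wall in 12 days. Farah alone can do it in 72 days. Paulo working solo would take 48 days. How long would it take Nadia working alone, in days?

Combined rate is 1/12 per day.
Known contribution: 1/72 + 1/48 = (2 + 3)/144 = 5/144 per day.
So Nadia's rate is 1/12 − 5/144 = 7/144, meaning 144/7 days alone.

144/7 days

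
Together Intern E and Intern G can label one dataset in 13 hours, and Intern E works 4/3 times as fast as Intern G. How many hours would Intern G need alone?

91/3 hours

Let Intern G's rate be r; then Intern E's rate is (4/3)r, so together (4/3 + 1)r = (7/3)r = 1/13.
Thus r = 3/91 per hour.
Intern G alone: 91/3 hours; Intern E alone: 91/4 hours.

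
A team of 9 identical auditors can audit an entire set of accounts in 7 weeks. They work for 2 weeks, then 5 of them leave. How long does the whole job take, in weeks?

One auditor does 1/63 of the job per week.
After 2 weeks with 9 auditors, 2/7 is done (5/7 left).
With 4 auditors the rate is 4/63, so the rest takes 5/7 ÷ 4/63 = 45/4 weeks.
Total = 2 + 45/4 = 53/4 weeks.

53/4 weeks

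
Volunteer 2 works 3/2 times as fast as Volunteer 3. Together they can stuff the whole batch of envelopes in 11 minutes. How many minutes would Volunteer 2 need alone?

Let Volunteer 3's rate be r; then Volunteer 2's rate is (3/2)r, so together (3/2 + 1)r = (5/2)r = 1/11.
Thus r = 2/55 per minute.
Volunteer 3 alone: 55/2 minutes; Volunteer 2 alone: 55/3 minutes.

55/3 minutes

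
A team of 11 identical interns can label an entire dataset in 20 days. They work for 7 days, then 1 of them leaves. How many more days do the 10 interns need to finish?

143/10 days

One intern does 1/220 of the job per day.
After 7 days with 11 interns, 7/20 is done (13/20 left).
With 10 interns the rate is 10/220 = 1/22, so the rest takes 13/20 ÷ 1/22 = 143/10 days.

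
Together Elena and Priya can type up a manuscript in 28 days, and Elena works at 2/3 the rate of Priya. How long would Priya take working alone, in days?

140/3 days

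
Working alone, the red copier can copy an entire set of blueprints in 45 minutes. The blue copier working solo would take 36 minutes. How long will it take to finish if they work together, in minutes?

With two workers the combined time is the product over the sum: 45·36/(45+36) = 1620/81 = 20 minutes.

20 minutes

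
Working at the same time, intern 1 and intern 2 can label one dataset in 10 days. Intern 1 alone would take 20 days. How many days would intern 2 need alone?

Combined rate is 1/10 per day.
Known contribution: 1/20 per day.
So intern 2's rate is 1/10 − 1/20 = 1/20, meaning 20 days alone.

20 days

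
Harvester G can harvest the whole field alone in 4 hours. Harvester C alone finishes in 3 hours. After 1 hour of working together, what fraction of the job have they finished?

Combined rate: 1/4 + 1/3 = (3 + 4)/12 = 7/12 per hour.
In 1 hour they complete 1·7/12 = 7/12 of the job.

7/12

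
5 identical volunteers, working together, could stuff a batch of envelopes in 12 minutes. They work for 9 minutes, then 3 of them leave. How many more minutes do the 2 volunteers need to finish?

15/2 minutes

One volunteer does 1/60 of the job per minute.
After 9 minutes with 5 volunteers, 3/4 is done (1/4 left).
With 2 volunteers the rate is 2/60 = 1/30, so the rest takes 1/4 ÷ 1/30 = 15/2 minutes.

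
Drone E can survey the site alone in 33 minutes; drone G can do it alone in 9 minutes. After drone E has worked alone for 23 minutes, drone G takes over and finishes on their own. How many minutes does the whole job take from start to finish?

283/11 minutes

In 23 minutes drone E does 23/33 of the job, leaving 10/33.
Drone G works at 1/9 per minute, so finishing takes 10/33 ÷ 1/9 = 30/11 minutes.
Total time = 23 + 30/11 = 283/11 minutes.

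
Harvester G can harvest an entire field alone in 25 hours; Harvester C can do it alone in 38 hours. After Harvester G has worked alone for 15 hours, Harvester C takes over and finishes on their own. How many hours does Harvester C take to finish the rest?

76/5 hours

In 15 hours Harvester G does 15/25 = 3/5 of the job, leaving 2/5.
Harvester C works at 1/38 per hour, so finishing takes 2/5 ÷ 1/38 = 76/5 hours.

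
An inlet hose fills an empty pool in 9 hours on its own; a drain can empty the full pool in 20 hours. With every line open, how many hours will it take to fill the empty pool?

180/11 hours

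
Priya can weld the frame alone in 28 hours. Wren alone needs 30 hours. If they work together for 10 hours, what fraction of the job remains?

13/42

Combined rate: 1/28 + 1/30 = (15 + 14)/420 = 29/420 per hour.
In 10 hours they complete 10·29/420 = 29/42 of the job.
So 13/42 remains.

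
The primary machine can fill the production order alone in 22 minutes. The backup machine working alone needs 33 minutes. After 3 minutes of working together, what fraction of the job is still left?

Combined rate: 1/22 + 1/33 = (3 + 2)/66 = 5/66 per minute.
In 3 minutes they complete 3·5/66 = 5/22 of the job.
So 17/22 remains.

17/22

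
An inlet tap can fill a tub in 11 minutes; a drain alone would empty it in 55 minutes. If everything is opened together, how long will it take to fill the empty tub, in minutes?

Net rate = 1/11 − 1/55 = (5 − 1)/55 = 4/55 per minute.
Filling time = 1 ÷ (4/55) = 55/4 minutes.

55/4 minutes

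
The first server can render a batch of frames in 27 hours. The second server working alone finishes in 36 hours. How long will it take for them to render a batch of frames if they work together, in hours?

Combined rate: 1/27 + 1/36 = (4 + 3)/108 = 7/108 per hour.
Time = 1 ÷ (7/108) = 108/7 hours.

108/7 hours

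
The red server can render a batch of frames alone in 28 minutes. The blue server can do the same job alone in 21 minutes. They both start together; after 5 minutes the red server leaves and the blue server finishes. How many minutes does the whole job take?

69/4 minutes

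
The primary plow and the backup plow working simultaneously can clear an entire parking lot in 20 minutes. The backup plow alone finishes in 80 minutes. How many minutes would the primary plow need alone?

80/3 minutes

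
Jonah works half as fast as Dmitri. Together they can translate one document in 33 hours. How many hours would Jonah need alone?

Let Dmitri's rate be r; then Jonah's rate is (1/2)r, so together (1/2 + 1)r = (3/2)r = 1/33.
Thus r = 2/99 per hour.
Dmitri alone: 99/2 hours; Jonah alone: 99 hours.

99 hours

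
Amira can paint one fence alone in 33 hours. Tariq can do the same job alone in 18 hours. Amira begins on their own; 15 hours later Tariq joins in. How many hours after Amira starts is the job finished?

In the first 15 hours Amira alone does 15/33 = 5/11 of the job, leaving 6/11.
Once everyone is working, combined rate: 1/33 + 1/18 = (6 + 11)/198 = 17/198 per hour.
Remaining 6/11 at 17/198 per hour takes 108/17 hours.
Total from the start = 15 + 108/17 = 363/17 hours.

363/17 hours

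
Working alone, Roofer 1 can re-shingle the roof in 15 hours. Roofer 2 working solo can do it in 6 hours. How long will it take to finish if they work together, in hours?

30/7 hours

Combined rate: 1/15 + 1/6 = (2 + 5)/30 = 7/30 per hour.
Time = 1 ÷ (7/30) = 30/7 hours.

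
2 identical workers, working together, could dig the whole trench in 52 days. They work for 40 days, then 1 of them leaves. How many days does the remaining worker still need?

24 days

One worker does 1/104 of the job per day.
After 40 days with 2 workers, 10/13 is done (3/13 left).
With 1 worker the rate is 1/104, so the rest takes 3/13 ÷ 1/104 = 24 days.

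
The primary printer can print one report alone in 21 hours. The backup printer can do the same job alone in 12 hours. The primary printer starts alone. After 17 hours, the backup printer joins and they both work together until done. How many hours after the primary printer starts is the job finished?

203/11 hours

In the first 17 hours the primary printer alone does 17/21 of the job, leaving 4/21.
Once everyone is working, combined rate: 1/21 + 1/12 = (4 + 7)/84 = 11/84 per hour.
Remaining 4/21 at 11/84 per hour takes 16/11 hours.
Total from the start = 17 + 16/11 = 203/11 hours.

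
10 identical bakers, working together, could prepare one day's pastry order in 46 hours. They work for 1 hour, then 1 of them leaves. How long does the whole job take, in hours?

51 hours

One baker does 1/460 of the job per hour.
After 1 hour with 10 bakers, 1/46 is done (45/46 left).
With 9 bakers the rate is 9/460, so the rest takes 45/46 ÷ 9/460 = 50 hours.
Total = 1 + 50 = 51 hours.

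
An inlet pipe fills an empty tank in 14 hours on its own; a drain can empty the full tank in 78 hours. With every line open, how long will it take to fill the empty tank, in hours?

273/16 hours

Net rate = 1/14 − 1/78 = (39 − 7)/546 = 32/546 = 16/273 per hour.
Filling time = 1 ÷ (16/273) = 273/16 hours.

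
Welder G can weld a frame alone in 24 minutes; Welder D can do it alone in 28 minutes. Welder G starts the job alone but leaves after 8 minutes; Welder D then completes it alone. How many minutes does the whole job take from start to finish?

80/3 minutes

In 8 minutes Welder G does 8/24 = 1/3 of the job, leaving 2/3.
Welder D works at 1/28 per minute, so finishing takes 2/3 ÷ 1/28 = 56/3 minutes.
Total time = 8 + 56/3 = 80/3 minutes.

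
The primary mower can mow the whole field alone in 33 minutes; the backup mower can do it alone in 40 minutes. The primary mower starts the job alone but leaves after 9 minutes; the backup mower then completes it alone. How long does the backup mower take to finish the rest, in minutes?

320/11 minutes

In 9 minutes the primary mower does 9/33 = 3/11 of the job, leaving 8/11.
The backup mower works at 1/40 per minute, so finishing takes 8/11 ÷ 1/40 = 320/11 minutes.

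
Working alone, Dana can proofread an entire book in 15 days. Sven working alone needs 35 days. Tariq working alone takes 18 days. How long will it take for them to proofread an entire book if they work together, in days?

126/19 days

Combined rate: 1/15 + 1/35 + 1/18 = (42 + 18 + 35)/630 = 95/630 = 19/126 per day.
Time = 1 ÷ (19/126) = 126/19 days.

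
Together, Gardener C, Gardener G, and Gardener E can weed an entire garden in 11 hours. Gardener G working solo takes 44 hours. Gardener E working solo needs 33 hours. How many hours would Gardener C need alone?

Combined rate is 1/11 per hour.
Known contribution: 1/44 + 1/33 = (3 + 4)/132 = 7/132 per hour.
So Gardener C's rate is 1/11 − 7/132 = 5/132, meaning 132/5 hours alone.

132/5 hours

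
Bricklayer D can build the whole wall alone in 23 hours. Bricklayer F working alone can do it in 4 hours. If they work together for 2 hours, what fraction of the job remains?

19/46

Combined rate: 1/23 + 1/4 = (4 + 23)/92 = 27/92 per hour.
In 2 hours they complete 2·27/92 = 27/46 of the job.
So 19/46 remains.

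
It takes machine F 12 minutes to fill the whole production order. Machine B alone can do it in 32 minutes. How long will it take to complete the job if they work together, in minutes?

96/11 minutes

Combined rate: 1/12 + 1/32 = (8 + 3)/96 = 11/96 per minute.
Time = 1 ÷ (11/96) = 96/11 minutes.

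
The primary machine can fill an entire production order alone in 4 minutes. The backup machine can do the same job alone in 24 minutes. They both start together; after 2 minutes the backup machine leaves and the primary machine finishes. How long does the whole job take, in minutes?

In the first 2 minutes the combined rate is 7/24, so 7/12 of the job is done, leaving 5/12.
After the backup machine leaves the rate is 1/4 per minute; the remaining 5/12 takes 5/3 minutes.
Total = 2 + 5/3 = 11/3 minutes.

11/3 minutes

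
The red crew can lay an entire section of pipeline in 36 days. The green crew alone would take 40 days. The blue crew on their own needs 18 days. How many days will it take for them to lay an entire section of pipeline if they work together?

120/13 days

Combined rate: 1/36 + 1/40 + 1/18 = (10 + 9 + 20)/360 = 39/360 = 13/120 per day.
Time = 1 ÷ (13/120) = 120/13 days.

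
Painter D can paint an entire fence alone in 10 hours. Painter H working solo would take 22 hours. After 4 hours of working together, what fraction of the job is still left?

Combined rate: 1/10 + 1/22 = (11 + 5)/110 = 16/110 = 8/55 per hour.
In 4 hours they complete 4·8/55 = 32/55 of the job.
So 23/55 remains.

23/55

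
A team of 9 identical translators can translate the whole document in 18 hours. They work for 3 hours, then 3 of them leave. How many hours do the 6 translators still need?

45/2 hours

One translator does 1/162 of the job per hour.
After 3 hours with 9 translators, 1/6 is done (5/6 left).
With 6 translators the rate is 6/162 = 1/27, so the rest takes 5/6 ÷ 1/27 = 45/2 hours.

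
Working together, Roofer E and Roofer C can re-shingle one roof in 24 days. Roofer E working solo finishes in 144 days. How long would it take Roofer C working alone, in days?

Combined rate is 1/24 per day.
Known contribution: 1/144 per day.
So Roofer C's rate is 1/24 − 1/144 = 5/144, meaning 144/5 days alone.

144/5 days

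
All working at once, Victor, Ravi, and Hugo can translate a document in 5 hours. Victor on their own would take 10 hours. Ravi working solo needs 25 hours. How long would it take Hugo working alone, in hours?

50/3 hours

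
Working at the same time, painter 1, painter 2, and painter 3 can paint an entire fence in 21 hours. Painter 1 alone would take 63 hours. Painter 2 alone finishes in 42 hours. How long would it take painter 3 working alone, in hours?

126 hours

Combined rate is 1/21 per hour.
Known contribution: 1/63 + 1/42 = (2 + 3)/126 = 5/126 per hour.
So painter 3's rate is 1/21 − 5/126 = 1/126, meaning 126 hours alone.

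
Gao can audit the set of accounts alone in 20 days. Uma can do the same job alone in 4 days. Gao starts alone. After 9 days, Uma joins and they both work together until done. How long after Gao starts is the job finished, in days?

65/6 days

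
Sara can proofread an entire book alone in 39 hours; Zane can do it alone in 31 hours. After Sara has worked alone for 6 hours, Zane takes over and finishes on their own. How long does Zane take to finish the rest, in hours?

In 6 hours Sara does 6/39 = 2/13 of the job, leaving 11/13.
Zane works at 1/31 per hour, so finishing takes 11/13 ÷ 1/31 = 341/13 hours.

341/13 hours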